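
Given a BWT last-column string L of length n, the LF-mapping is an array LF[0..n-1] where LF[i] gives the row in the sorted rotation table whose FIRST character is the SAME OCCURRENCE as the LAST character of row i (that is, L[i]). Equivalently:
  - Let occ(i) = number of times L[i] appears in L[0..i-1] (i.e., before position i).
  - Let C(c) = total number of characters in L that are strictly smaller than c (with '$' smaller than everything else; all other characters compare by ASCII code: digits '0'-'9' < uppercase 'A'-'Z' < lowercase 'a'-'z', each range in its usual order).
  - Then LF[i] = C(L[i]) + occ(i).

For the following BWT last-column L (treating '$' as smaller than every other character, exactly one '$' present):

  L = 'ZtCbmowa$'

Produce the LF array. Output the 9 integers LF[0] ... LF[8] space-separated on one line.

Answer: 2 7 1 4 5 6 8 3 0

Derivation:
Char counts: '$':1, 'C':1, 'Z':1, 'a':1, 'b':1, 'm':1, 'o':1, 't':1, 'w':1
C (first-col start): C('$')=0, C('C')=1, C('Z')=2, C('a')=3, C('b')=4, C('m')=5, C('o')=6, C('t')=7, C('w')=8
L[0]='Z': occ=0, LF[0]=C('Z')+0=2+0=2
L[1]='t': occ=0, LF[1]=C('t')+0=7+0=7
L[2]='C': occ=0, LF[2]=C('C')+0=1+0=1
L[3]='b': occ=0, LF[3]=C('b')+0=4+0=4
L[4]='m': occ=0, LF[4]=C('m')+0=5+0=5
L[5]='o': occ=0, LF[5]=C('o')+0=6+0=6
L[6]='w': occ=0, LF[6]=C('w')+0=8+0=8
L[7]='a': occ=0, LF[7]=C('a')+0=3+0=3
L[8]='$': occ=0, LF[8]=C('$')+0=0+0=0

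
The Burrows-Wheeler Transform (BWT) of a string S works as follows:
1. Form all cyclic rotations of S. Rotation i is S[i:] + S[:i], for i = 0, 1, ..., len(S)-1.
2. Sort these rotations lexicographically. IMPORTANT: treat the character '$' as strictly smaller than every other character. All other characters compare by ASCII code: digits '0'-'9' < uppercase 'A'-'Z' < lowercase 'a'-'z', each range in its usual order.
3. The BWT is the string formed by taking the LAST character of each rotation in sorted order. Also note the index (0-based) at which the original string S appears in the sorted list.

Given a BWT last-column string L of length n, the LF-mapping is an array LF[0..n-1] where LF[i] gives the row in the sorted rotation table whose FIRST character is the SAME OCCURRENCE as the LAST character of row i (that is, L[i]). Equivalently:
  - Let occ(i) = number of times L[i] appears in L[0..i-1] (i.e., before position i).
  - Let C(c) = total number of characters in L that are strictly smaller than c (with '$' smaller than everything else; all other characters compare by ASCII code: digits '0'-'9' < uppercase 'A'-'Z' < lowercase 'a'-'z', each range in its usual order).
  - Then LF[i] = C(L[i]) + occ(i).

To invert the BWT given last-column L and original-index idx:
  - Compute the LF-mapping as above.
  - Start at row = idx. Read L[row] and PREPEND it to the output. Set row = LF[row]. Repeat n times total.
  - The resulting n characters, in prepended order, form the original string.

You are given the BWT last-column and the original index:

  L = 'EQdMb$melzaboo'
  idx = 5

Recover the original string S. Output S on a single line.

Answer: bamboozledMQE$

Derivation:
LF mapping: 1 3 7 2 5 0 10 8 9 13 4 6 11 12
Walk LF starting at row 5, prepending L[row]:
  step 1: row=5, L[5]='$', prepend. Next row=LF[5]=0
  step 2: row=0, L[0]='E', prepend. Next row=LF[0]=1
  step 3: row=1, L[1]='Q', prepend. Next row=LF[1]=3
  step 4: row=3, L[3]='M', prepend. Next row=LF[3]=2
  step 5: row=2, L[2]='d', prepend. Next row=LF[2]=7
  step 6: row=7, L[7]='e', prepend. Next row=LF[7]=8
  step 7: row=8, L[8]='l', prepend. Next row=LF[8]=9
  step 8: row=9, L[9]='z', prepend. Next row=LF[9]=13
  step 9: row=13, L[13]='o', prepend. Next row=LF[13]=12
  step 10: row=12, L[12]='o', prepend. Next row=LF[12]=11
  step 11: row=11, L[11]='b', prepend. Next row=LF[11]=6
  step 12: row=6, L[6]='m', prepend. Next row=LF[6]=10
  step 13: row=10, L[10]='a', prepend. Next row=LF[10]=4
  step 14: row=4, L[4]='b', prepend. Next row=LF[4]=5
Reversed output: bamboozledMQE$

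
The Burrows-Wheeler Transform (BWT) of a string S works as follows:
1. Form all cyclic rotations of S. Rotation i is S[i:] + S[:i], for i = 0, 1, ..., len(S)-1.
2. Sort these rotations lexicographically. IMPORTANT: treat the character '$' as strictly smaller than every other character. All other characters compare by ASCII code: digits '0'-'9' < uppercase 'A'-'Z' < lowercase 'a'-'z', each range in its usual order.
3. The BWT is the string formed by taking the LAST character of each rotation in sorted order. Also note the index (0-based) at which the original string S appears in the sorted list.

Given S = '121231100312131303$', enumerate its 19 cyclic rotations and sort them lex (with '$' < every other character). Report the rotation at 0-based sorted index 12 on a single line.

All 19 rotations (rotation i = S[i:]+S[:i]):
  rot[0] = 121231100312131303$
  rot[1] = 21231100312131303$1
  rot[2] = 1231100312131303$12
  rot[3] = 231100312131303$121
  rot[4] = 31100312131303$1212
  rot[5] = 1100312131303$12123
  rot[6] = 100312131303$121231
  rot[7] = 00312131303$1212311
  rot[8] = 0312131303$12123110
  rot[9] = 312131303$121231100
  rot[10] = 12131303$1212311003
  rot[11] = 2131303$12123110031
  rot[12] = 131303$121231100312
  rot[13] = 31303$1212311003121
  rot[14] = 1303$12123110031213
  rot[15] = 303$121231100312131
  rot[16] = 03$1212311003121313
  rot[17] = 3$12123110031213130
  rot[18] = $121231100312131303
Sorted (with $ < everything):
  sorted[0] = $121231100312131303
  sorted[1] = 00312131303$1212311
  sorted[2] = 03$1212311003121313
  sorted[3] = 0312131303$12123110
  sorted[4] = 100312131303$121231
  sorted[5] = 1100312131303$12123
  sorted[6] = 121231100312131303$
  sorted[7] = 12131303$1212311003
  sorted[8] = 1231100312131303$12
  sorted[9] = 1303$12123110031213
  sorted[10] = 131303$121231100312
  sorted[11] = 21231100312131303$1
  sorted[12] = 2131303$12123110031
  sorted[13] = 231100312131303$121
  sorted[14] = 3$12123110031213130
  sorted[15] = 303$121231100312131
  sorted[16] = 31100312131303$1212
  sorted[17] = 312131303$121231100
  sorted[18] = 31303$1212311003121
sorted[12] = 2131303$12123110031

Answer: 2131303$12123110031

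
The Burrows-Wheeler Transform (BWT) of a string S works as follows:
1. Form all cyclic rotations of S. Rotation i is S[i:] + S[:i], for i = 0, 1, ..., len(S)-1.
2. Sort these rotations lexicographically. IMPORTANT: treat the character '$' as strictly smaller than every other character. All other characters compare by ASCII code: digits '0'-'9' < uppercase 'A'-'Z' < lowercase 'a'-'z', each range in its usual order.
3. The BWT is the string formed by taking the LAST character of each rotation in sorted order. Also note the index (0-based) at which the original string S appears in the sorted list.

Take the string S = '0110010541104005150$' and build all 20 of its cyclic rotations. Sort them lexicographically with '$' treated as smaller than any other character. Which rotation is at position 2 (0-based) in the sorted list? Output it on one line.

Answer: 0010541104005150$011

Derivation:
All 20 rotations (rotation i = S[i:]+S[:i]):
  rot[0] = 0110010541104005150$
  rot[1] = 110010541104005150$0
  rot[2] = 10010541104005150$01
  rot[3] = 0010541104005150$011
  rot[4] = 010541104005150$0110
  rot[5] = 10541104005150$01100
  rot[6] = 0541104005150$011001
  rot[7] = 541104005150$0110010
  rot[8] = 41104005150$01100105
  rot[9] = 1104005150$011001054
  rot[10] = 104005150$0110010541
  rot[11] = 04005150$01100105411
  rot[12] = 4005150$011001054110
  rot[13] = 005150$0110010541104
  rot[14] = 05150$01100105411040
  rot[15] = 5150$011001054110400
  rot[16] = 150$0110010541104005
  rot[17] = 50$01100105411040051
  rot[18] = 0$011001054110400515
  rot[19] = $0110010541104005150
Sorted (with $ < everything):
  sorted[0] = $0110010541104005150
  sorted[1] = 0$011001054110400515
  sorted[2] = 0010541104005150$011
  sorted[3] = 005150$0110010541104
  sorted[4] = 010541104005150$0110
  sorted[5] = 0110010541104005150$
  sorted[6] = 04005150$01100105411
  sorted[7] = 05150$01100105411040
  sorted[8] = 0541104005150$011001
  sorted[9] = 10010541104005150$01
  sorted[10] = 104005150$0110010541
  sorted[11] = 10541104005150$01100
  sorted[12] = 110010541104005150$0
  sorted[13] = 1104005150$011001054
  sorted[14] = 150$0110010541104005
  sorted[15] = 4005150$011001054110
  sorted[16] = 41104005150$01100105
  sorted[17] = 50$01100105411040051
  sorted[18] = 5150$011001054110400
  sorted[19] = 541104005150$0110010
sorted[2] = 0010541104005150$011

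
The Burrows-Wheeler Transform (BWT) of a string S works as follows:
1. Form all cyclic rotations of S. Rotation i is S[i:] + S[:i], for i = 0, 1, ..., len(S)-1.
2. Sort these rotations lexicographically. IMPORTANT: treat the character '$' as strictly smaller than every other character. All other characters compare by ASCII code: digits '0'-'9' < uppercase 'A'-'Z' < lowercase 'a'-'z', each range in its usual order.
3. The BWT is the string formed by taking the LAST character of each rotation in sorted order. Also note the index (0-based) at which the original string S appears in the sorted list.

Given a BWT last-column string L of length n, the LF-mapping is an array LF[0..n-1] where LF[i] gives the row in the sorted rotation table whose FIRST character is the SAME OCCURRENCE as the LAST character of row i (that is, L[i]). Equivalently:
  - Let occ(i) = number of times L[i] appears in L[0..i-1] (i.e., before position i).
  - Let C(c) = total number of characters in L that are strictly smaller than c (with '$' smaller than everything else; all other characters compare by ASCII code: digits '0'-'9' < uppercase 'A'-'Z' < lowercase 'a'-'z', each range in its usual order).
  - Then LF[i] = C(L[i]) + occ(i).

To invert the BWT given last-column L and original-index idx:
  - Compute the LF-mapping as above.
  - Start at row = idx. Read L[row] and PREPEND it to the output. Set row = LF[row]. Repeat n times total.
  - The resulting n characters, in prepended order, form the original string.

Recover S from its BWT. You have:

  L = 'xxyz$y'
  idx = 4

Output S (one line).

Answer: yzyxx$

Derivation:
LF mapping: 1 2 3 5 0 4
Walk LF starting at row 4, prepending L[row]:
  step 1: row=4, L[4]='$', prepend. Next row=LF[4]=0
  step 2: row=0, L[0]='x', prepend. Next row=LF[0]=1
  step 3: row=1, L[1]='x', prepend. Next row=LF[1]=2
  step 4: row=2, L[2]='y', prepend. Next row=LF[2]=3
  step 5: row=3, L[3]='z', prepend. Next row=LF[3]=5
  step 6: row=5, L[5]='y', prepend. Next row=LF[5]=4
Reversed output: yzyxx$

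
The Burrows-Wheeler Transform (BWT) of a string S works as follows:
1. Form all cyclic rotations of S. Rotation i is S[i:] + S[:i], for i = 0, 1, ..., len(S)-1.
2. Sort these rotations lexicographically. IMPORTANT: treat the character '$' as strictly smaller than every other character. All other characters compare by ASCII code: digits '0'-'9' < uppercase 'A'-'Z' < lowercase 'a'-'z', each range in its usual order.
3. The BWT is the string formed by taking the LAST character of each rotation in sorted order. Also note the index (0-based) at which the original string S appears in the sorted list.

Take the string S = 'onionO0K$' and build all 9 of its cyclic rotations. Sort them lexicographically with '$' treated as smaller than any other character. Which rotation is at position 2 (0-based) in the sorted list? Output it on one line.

All 9 rotations (rotation i = S[i:]+S[:i]):
  rot[0] = onionO0K$
  rot[1] = nionO0K$o
  rot[2] = ionO0K$on
  rot[3] = onO0K$oni
  rot[4] = nO0K$onio
  rot[5] = O0K$onion
  rot[6] = 0K$onionO
  rot[7] = K$onionO0
  rot[8] = $onionO0K
Sorted (with $ < everything):
  sorted[0] = $onionO0K
  sorted[1] = 0K$onionO
  sorted[2] = K$onionO0
  sorted[3] = O0K$onion
  sorted[4] = ionO0K$on
  sorted[5] = nO0K$onio
  sorted[6] = nionO0K$o
  sorted[7] = onO0K$oni
  sorted[8] = onionO0K$
sorted[2] = K$onionO0

Answer: K$onionO0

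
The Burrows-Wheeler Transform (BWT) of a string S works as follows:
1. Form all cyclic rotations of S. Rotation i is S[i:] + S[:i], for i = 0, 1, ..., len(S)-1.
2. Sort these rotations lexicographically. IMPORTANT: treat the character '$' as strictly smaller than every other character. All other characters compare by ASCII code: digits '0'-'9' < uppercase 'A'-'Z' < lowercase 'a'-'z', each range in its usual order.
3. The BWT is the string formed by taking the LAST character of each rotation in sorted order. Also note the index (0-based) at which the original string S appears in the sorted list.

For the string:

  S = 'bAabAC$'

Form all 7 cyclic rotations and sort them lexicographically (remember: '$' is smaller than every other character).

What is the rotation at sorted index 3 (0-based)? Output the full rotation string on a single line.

Answer: C$bAabA

Derivation:
All 7 rotations (rotation i = S[i:]+S[:i]):
  rot[0] = bAabAC$
  rot[1] = AabAC$b
  rot[2] = abAC$bA
  rot[3] = bAC$bAa
  rot[4] = AC$bAab
  rot[5] = C$bAabA
  rot[6] = $bAabAC
Sorted (with $ < everything):
  sorted[0] = $bAabAC
  sorted[1] = AC$bAab
  sorted[2] = AabAC$b
  sorted[3] = C$bAabA
  sorted[4] = abAC$bA
  sorted[5] = bAC$bAa
  sorted[6] = bAabAC$
sorted[3] = C$bAabA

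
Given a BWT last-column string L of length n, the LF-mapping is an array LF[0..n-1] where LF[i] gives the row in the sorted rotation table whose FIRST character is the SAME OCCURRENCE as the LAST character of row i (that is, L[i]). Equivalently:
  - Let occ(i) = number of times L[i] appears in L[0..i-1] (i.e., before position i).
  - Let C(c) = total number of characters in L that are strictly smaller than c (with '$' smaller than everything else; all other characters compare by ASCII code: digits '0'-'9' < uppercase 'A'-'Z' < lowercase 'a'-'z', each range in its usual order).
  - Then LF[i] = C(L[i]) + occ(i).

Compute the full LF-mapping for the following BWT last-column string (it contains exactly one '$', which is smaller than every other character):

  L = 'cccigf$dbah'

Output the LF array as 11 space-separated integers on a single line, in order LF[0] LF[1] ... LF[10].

Answer: 3 4 5 10 8 7 0 6 2 1 9

Derivation:
Char counts: '$':1, 'a':1, 'b':1, 'c':3, 'd':1, 'f':1, 'g':1, 'h':1, 'i':1
C (first-col start): C('$')=0, C('a')=1, C('b')=2, C('c')=3, C('d')=6, C('f')=7, C('g')=8, C('h')=9, C('i')=10
L[0]='c': occ=0, LF[0]=C('c')+0=3+0=3
L[1]='c': occ=1, LF[1]=C('c')+1=3+1=4
L[2]='c': occ=2, LF[2]=C('c')+2=3+2=5
L[3]='i': occ=0, LF[3]=C('i')+0=10+0=10
L[4]='g': occ=0, LF[4]=C('g')+0=8+0=8
L[5]='f': occ=0, LF[5]=C('f')+0=7+0=7
L[6]='$': occ=0, LF[6]=C('$')+0=0+0=0
L[7]='d': occ=0, LF[7]=C('d')+0=6+0=6
L[8]='b': occ=0, LF[8]=C('b')+0=2+0=2
L[9]='a': occ=0, LF[9]=C('a')+0=1+0=1
L[10]='h': occ=0, LF[10]=C('h')+0=9+0=9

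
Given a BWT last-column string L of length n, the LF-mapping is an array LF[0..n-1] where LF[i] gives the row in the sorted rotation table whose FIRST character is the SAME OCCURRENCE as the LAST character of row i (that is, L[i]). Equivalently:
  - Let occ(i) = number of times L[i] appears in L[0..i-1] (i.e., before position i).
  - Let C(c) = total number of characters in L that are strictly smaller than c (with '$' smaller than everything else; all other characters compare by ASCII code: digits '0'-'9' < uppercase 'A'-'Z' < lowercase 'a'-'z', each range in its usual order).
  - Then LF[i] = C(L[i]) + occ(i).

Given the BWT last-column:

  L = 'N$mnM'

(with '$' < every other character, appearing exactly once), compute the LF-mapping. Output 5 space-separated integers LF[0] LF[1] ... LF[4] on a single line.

Answer: 2 0 3 4 1

Derivation:
Char counts: '$':1, 'M':1, 'N':1, 'm':1, 'n':1
C (first-col start): C('$')=0, C('M')=1, C('N')=2, C('m')=3, C('n')=4
L[0]='N': occ=0, LF[0]=C('N')+0=2+0=2
L[1]='$': occ=0, LF[1]=C('$')+0=0+0=0
L[2]='m': occ=0, LF[2]=C('m')+0=3+0=3
L[3]='n': occ=0, LF[3]=C('n')+0=4+0=4
L[4]='M': occ=0, LF[4]=C('M')+0=1+0=1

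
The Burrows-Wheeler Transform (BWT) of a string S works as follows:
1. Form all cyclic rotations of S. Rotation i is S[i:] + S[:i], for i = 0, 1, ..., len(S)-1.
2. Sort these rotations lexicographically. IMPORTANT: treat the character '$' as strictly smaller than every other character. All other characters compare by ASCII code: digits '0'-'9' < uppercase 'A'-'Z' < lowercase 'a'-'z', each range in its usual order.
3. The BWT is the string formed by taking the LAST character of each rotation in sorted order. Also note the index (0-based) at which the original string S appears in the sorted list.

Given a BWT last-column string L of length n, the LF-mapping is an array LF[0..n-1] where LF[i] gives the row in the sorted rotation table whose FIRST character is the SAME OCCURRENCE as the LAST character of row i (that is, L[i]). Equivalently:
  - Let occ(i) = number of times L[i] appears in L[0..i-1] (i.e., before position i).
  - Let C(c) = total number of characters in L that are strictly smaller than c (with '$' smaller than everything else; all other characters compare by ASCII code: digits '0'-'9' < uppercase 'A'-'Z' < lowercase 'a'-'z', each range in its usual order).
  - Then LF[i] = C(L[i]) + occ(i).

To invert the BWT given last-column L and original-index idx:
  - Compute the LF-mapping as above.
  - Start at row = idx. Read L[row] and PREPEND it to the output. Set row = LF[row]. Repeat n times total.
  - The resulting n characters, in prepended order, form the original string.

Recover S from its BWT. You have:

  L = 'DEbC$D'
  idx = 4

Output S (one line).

Answer: ECDbD$

Derivation:
LF mapping: 2 4 5 1 0 3
Walk LF starting at row 4, prepending L[row]:
  step 1: row=4, L[4]='$', prepend. Next row=LF[4]=0
  step 2: row=0, L[0]='D', prepend. Next row=LF[0]=2
  step 3: row=2, L[2]='b', prepend. Next row=LF[2]=5
  step 4: row=5, L[5]='D', prepend. Next row=LF[5]=3
  step 5: row=3, L[3]='C', prepend. Next row=LF[3]=1
  step 6: row=1, L[1]='E', prepend. Next row=LF[1]=4
Reversed output: ECDbD$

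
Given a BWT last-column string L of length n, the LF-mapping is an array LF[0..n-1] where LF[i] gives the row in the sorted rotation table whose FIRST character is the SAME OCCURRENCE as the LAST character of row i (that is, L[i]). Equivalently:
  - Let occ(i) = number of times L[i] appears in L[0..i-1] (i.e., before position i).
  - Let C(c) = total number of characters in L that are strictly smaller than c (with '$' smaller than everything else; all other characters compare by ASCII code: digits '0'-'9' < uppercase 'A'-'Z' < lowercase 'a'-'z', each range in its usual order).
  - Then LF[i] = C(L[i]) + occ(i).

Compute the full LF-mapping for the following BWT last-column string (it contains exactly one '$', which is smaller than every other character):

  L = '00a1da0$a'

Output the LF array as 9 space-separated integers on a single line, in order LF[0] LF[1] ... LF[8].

Answer: 1 2 5 4 8 6 3 0 7

Derivation:
Char counts: '$':1, '0':3, '1':1, 'a':3, 'd':1
C (first-col start): C('$')=0, C('0')=1, C('1')=4, C('a')=5, C('d')=8
L[0]='0': occ=0, LF[0]=C('0')+0=1+0=1
L[1]='0': occ=1, LF[1]=C('0')+1=1+1=2
L[2]='a': occ=0, LF[2]=C('a')+0=5+0=5
L[3]='1': occ=0, LF[3]=C('1')+0=4+0=4
L[4]='d': occ=0, LF[4]=C('d')+0=8+0=8
L[5]='a': occ=1, LF[5]=C('a')+1=5+1=6
L[6]='0': occ=2, LF[6]=C('0')+2=1+2=3
L[7]='$': occ=0, LF[7]=C('$')+0=0+0=0
L[8]='a': occ=2, LF[8]=C('a')+2=5+2=7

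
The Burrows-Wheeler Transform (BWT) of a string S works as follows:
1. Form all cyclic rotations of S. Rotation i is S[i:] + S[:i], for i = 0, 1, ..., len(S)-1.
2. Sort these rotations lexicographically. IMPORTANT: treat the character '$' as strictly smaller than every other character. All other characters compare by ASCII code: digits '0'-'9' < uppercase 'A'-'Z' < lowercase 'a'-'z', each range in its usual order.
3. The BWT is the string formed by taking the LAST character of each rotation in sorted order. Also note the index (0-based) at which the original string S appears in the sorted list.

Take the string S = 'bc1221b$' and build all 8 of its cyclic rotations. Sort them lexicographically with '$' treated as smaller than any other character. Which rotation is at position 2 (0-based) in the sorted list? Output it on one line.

All 8 rotations (rotation i = S[i:]+S[:i]):
  rot[0] = bc1221b$
  rot[1] = c1221b$b
  rot[2] = 1221b$bc
  rot[3] = 221b$bc1
  rot[4] = 21b$bc12
  rot[5] = 1b$bc122
  rot[6] = b$bc1221
  rot[7] = $bc1221b
Sorted (with $ < everything):
  sorted[0] = $bc1221b
  sorted[1] = 1221b$bc
  sorted[2] = 1b$bc122
  sorted[3] = 21b$bc12
  sorted[4] = 221b$bc1
  sorted[5] = b$bc1221
  sorted[6] = bc1221b$
  sorted[7] = c1221b$b
sorted[2] = 1b$bc122

Answer: 1b$bc122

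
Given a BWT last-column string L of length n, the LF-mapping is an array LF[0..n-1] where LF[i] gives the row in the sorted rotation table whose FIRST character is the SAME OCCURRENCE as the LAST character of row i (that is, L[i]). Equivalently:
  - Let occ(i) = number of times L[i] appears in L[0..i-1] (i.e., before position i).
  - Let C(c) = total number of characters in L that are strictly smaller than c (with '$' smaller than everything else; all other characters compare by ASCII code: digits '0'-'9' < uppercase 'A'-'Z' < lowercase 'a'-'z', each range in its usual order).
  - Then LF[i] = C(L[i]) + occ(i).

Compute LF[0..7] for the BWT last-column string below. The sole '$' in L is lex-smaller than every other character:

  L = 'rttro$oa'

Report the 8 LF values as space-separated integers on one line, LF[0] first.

Char counts: '$':1, 'a':1, 'o':2, 'r':2, 't':2
C (first-col start): C('$')=0, C('a')=1, C('o')=2, C('r')=4, C('t')=6
L[0]='r': occ=0, LF[0]=C('r')+0=4+0=4
L[1]='t': occ=0, LF[1]=C('t')+0=6+0=6
L[2]='t': occ=1, LF[2]=C('t')+1=6+1=7
L[3]='r': occ=1, LF[3]=C('r')+1=4+1=5
L[4]='o': occ=0, LF[4]=C('o')+0=2+0=2
L[5]='$': occ=0, LF[5]=C('$')+0=0+0=0
L[6]='o': occ=1, LF[6]=C('o')+1=2+1=3
L[7]='a': occ=0, LF[7]=C('a')+0=1+0=1

Answer: 4 6 7 5 2 0 3 1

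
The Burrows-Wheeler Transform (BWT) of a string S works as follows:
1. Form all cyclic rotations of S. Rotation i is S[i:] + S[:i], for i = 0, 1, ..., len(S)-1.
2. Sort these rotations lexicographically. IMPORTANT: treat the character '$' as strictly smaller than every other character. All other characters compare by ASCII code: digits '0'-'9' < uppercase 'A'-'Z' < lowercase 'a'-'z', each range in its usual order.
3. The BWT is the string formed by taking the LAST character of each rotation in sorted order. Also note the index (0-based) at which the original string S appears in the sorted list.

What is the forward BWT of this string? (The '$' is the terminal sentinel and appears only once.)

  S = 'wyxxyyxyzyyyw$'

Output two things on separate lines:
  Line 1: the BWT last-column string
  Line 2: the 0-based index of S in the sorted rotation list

All 14 rotations (rotation i = S[i:]+S[:i]):
  rot[0] = wyxxyyxyzyyyw$
  rot[1] = yxxyyxyzyyyw$w
  rot[2] = xxyyxyzyyyw$wy
  rot[3] = xyyxyzyyyw$wyx
  rot[4] = yyxyzyyyw$wyxx
  rot[5] = yxyzyyyw$wyxxy
  rot[6] = xyzyyyw$wyxxyy
  rot[7] = yzyyyw$wyxxyyx
  rot[8] = zyyyw$wyxxyyxy
  rot[9] = yyyw$wyxxyyxyz
  rot[10] = yyw$wyxxyyxyzy
  rot[11] = yw$wyxxyyxyzyy
  rot[12] = w$wyxxyyxyzyyy
  rot[13] = $wyxxyyxyzyyyw
Sorted (with $ < everything):
  sorted[0] = $wyxxyyxyzyyyw  (last char: 'w')
  sorted[1] = w$wyxxyyxyzyyy  (last char: 'y')
  sorted[2] = wyxxyyxyzyyyw$  (last char: '$')
  sorted[3] = xxyyxyzyyyw$wy  (last char: 'y')
  sorted[4] = xyyxyzyyyw$wyx  (last char: 'x')
  sorted[5] = xyzyyyw$wyxxyy  (last char: 'y')
  sorted[6] = yw$wyxxyyxyzyy  (last char: 'y')
  sorted[7] = yxxyyxyzyyyw$w  (last char: 'w')
  sorted[8] = yxyzyyyw$wyxxy  (last char: 'y')
  sorted[9] = yyw$wyxxyyxyzy  (last char: 'y')
  sorted[10] = yyxyzyyyw$wyxx  (last char: 'x')
  sorted[11] = yyyw$wyxxyyxyz  (last char: 'z')
  sorted[12] = yzyyyw$wyxxyyx  (last char: 'x')
  sorted[13] = zyyyw$wyxxyyxy  (last char: 'y')
Last column: wy$yxyywyyxzxy
Original string S is at sorted index 2

Answer: wy$yxyywyyxzxy
2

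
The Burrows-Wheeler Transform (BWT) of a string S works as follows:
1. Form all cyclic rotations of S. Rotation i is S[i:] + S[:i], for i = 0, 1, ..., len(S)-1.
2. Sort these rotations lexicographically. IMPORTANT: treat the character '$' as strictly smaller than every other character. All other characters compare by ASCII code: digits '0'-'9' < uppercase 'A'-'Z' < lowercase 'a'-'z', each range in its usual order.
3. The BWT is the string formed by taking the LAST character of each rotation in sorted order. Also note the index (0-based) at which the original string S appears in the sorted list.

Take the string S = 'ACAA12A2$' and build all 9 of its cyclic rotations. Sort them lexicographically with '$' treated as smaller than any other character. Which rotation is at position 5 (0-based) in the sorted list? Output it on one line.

Answer: A2$ACAA12

Derivation:
All 9 rotations (rotation i = S[i:]+S[:i]):
  rot[0] = ACAA12A2$
  rot[1] = CAA12A2$A
  rot[2] = AA12A2$AC
  rot[3] = A12A2$ACA
  rot[4] = 12A2$ACAA
  rot[5] = 2A2$ACAA1
  rot[6] = A2$ACAA12
  rot[7] = 2$ACAA12A
  rot[8] = $ACAA12A2
Sorted (with $ < everything):
  sorted[0] = $ACAA12A2
  sorted[1] = 12A2$ACAA
  sorted[2] = 2$ACAA12A
  sorted[3] = 2A2$ACAA1
  sorted[4] = A12A2$ACA
  sorted[5] = A2$ACAA12
  sorted[6] = AA12A2$AC
  sorted[7] = ACAA12A2$
  sorted[8] = CAA12A2$A
sorted[5] = A2$ACAA12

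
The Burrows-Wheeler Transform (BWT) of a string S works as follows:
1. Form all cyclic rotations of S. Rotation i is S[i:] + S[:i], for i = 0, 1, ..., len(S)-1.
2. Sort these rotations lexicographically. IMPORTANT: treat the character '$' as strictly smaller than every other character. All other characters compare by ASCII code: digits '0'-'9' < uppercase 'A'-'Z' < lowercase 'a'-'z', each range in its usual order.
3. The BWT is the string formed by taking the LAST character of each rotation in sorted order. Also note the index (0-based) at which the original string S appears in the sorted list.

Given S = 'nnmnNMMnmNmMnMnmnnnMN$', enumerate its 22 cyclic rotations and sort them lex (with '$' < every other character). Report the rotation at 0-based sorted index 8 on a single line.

Answer: NmMnMnmnnnMN$nnmnNMMnm

Derivation:
All 22 rotations (rotation i = S[i:]+S[:i]):
  rot[0] = nnmnNMMnmNmMnMnmnnnMN$
  rot[1] = nmnNMMnmNmMnMnmnnnMN$n
  rot[2] = mnNMMnmNmMnMnmnnnMN$nn
  rot[3] = nNMMnmNmMnMnmnnnMN$nnm
  rot[4] = NMMnmNmMnMnmnnnMN$nnmn
  rot[5] = MMnmNmMnMnmnnnMN$nnmnN
  rot[6] = MnmNmMnMnmnnnMN$nnmnNM
  rot[7] = nmNmMnMnmnnnMN$nnmnNMM
  rot[8] = mNmMnMnmnnnMN$nnmnNMMn
  rot[9] = NmMnMnmnnnMN$nnmnNMMnm
  rot[10] = mMnMnmnnnMN$nnmnNMMnmN
  rot[11] = MnMnmnnnMN$nnmnNMMnmNm
  rot[12] = nMnmnnnMN$nnmnNMMnmNmM
  rot[13] = MnmnnnMN$nnmnNMMnmNmMn
  rot[14] = nmnnnMN$nnmnNMMnmNmMnM
  rot[15] = mnnnMN$nnmnNMMnmNmMnMn
  rot[16] = nnnMN$nnmnNMMnmNmMnMnm
  rot[17] = nnMN$nnmnNMMnmNmMnMnmn
  rot[18] = nMN$nnmnNMMnmNmMnMnmnn
  rot[19] = MN$nnmnNMMnmNmMnMnmnnn
  rot[20] = N$nnmnNMMnmNmMnMnmnnnM
  rot[21] = $nnmnNMMnmNmMnMnmnnnMN
Sorted (with $ < everything):
  sorted[0] = $nnmnNMMnmNmMnMnmnnnMN
  sorted[1] = MMnmNmMnMnmnnnMN$nnmnN
  sorted[2] = MN$nnmnNMMnmNmMnMnmnnn
  sorted[3] = MnMnmnnnMN$nnmnNMMnmNm
  sorted[4] = MnmNmMnMnmnnnMN$nnmnNM
  sorted[5] = MnmnnnMN$nnmnNMMnmNmMn
  sorted[6] = N$nnmnNMMnmNmMnMnmnnnM
  sorted[7] = NMMnmNmMnMnmnnnMN$nnmn
  sorted[8] = NmMnMnmnnnMN$nnmnNMMnm
  sorted[9] = mMnMnmnnnMN$nnmnNMMnmN
  sorted[10] = mNmMnMnmnnnMN$nnmnNMMn
  sorted[11] = mnNMMnmNmMnMnmnnnMN$nn
  sorted[12] = mnnnMN$nnmnNMMnmNmMnMn
  sorted[13] = nMN$nnmnNMMnmNmMnMnmnn
  sorted[14] = nMnmnnnMN$nnmnNMMnmNmM
  sorted[15] = nNMMnmNmMnMnmnnnMN$nnm
  sorted[16] = nmNmMnMnmnnnMN$nnmnNMM
  sorted[17] = nmnNMMnmNmMnMnmnnnMN$n
  sorted[18] = nmnnnMN$nnmnNMMnmNmMnM
  sorted[19] = nnMN$nnmnNMMnmNmMnMnmn
  sorted[20] = nnmnNMMnmNmMnMnmnnnMN$
  sorted[21] = nnnMN$nnmnNMMnmNmMnMnm
sorted[8] = NmMnMnmnnnMN$nnmnNMMnm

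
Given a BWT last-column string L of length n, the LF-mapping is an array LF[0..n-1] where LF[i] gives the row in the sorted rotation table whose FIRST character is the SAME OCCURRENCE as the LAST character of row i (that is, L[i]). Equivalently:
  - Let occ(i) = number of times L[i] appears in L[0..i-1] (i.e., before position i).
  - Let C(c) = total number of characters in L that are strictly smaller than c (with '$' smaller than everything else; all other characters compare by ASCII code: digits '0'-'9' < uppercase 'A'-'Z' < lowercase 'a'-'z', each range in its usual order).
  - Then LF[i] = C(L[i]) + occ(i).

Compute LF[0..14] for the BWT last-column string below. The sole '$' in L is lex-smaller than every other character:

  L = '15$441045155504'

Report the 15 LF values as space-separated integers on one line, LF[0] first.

Char counts: '$':1, '0':2, '1':3, '4':4, '5':5
C (first-col start): C('$')=0, C('0')=1, C('1')=3, C('4')=6, C('5')=10
L[0]='1': occ=0, LF[0]=C('1')+0=3+0=3
L[1]='5': occ=0, LF[1]=C('5')+0=10+0=10
L[2]='$': occ=0, LF[2]=C('$')+0=0+0=0
L[3]='4': occ=0, LF[3]=C('4')+0=6+0=6
L[4]='4': occ=1, LF[4]=C('4')+1=6+1=7
L[5]='1': occ=1, LF[5]=C('1')+1=3+1=4
L[6]='0': occ=0, LF[6]=C('0')+0=1+0=1
L[7]='4': occ=2, LF[7]=C('4')+2=6+2=8
L[8]='5': occ=1, LF[8]=C('5')+1=10+1=11
L[9]='1': occ=2, LF[9]=C('1')+2=3+2=5
L[10]='5': occ=2, LF[10]=C('5')+2=10+2=12
L[11]='5': occ=3, LF[11]=C('5')+3=10+3=13
L[12]='5': occ=4, LF[12]=C('5')+4=10+4=14
L[13]='0': occ=1, LF[13]=C('0')+1=1+1=2
L[14]='4': occ=3, LF[14]=C('4')+3=6+3=9

Answer: 3 10 0 6 7 4 1 8 11 5 12 13 14 2 9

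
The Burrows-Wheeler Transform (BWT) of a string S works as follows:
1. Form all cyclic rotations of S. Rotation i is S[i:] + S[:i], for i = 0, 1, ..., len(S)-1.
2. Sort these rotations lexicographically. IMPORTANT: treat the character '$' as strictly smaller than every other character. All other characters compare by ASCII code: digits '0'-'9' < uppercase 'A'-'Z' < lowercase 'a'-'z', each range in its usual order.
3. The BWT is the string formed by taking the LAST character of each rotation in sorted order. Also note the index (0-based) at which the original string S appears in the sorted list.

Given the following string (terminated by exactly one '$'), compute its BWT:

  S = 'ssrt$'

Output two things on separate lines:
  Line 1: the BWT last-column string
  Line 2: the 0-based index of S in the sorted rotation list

All 5 rotations (rotation i = S[i:]+S[:i]):
  rot[0] = ssrt$
  rot[1] = srt$s
  rot[2] = rt$ss
  rot[3] = t$ssr
  rot[4] = $ssrt
Sorted (with $ < everything):
  sorted[0] = $ssrt  (last char: 't')
  sorted[1] = rt$ss  (last char: 's')
  sorted[2] = srt$s  (last char: 's')
  sorted[3] = ssrt$  (last char: '$')
  sorted[4] = t$ssr  (last char: 'r')
Last column: tss$r
Original string S is at sorted index 3

Answer: tss$r
3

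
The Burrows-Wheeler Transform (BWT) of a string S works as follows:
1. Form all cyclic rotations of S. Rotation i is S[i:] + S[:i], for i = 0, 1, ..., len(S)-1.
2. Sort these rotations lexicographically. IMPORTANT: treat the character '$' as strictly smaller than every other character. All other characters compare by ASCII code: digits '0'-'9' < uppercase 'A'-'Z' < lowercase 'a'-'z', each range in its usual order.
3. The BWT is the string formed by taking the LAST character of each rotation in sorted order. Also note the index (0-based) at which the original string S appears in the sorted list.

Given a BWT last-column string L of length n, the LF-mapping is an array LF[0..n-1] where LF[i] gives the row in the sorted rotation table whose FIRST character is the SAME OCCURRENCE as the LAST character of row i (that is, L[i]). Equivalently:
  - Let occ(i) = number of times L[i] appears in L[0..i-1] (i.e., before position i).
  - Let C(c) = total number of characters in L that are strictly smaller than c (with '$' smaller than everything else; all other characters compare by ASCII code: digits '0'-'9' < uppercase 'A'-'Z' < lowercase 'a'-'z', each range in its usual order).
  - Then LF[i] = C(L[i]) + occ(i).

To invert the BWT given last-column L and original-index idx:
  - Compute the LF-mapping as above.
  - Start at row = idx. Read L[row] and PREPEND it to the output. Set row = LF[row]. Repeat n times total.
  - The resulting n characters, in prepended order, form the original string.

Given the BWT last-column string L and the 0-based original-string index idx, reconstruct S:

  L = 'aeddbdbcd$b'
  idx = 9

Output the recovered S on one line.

Answer: ddcdbdbbea$

Derivation:
LF mapping: 1 10 6 7 2 8 3 5 9 0 4
Walk LF starting at row 9, prepending L[row]:
  step 1: row=9, L[9]='$', prepend. Next row=LF[9]=0
  step 2: row=0, L[0]='a', prepend. Next row=LF[0]=1
  step 3: row=1, L[1]='e', prepend. Next row=LF[1]=10
  step 4: row=10, L[10]='b', prepend. Next row=LF[10]=4
  step 5: row=4, L[4]='b', prepend. Next row=LF[4]=2
  step 6: row=2, L[2]='d', prepend. Next row=LF[2]=6
  step 7: row=6, L[6]='b', prepend. Next row=LF[6]=3
  step 8: row=3, L[3]='d', prepend. Next row=LF[3]=7
  step 9: row=7, L[7]='c', prepend. Next row=LF[7]=5
  step 10: row=5, L[5]='d', prepend. Next row=LF[5]=8
  step 11: row=8, L[8]='d', prepend. Next row=LF[8]=9
Reversed output: ddcdbdbbea$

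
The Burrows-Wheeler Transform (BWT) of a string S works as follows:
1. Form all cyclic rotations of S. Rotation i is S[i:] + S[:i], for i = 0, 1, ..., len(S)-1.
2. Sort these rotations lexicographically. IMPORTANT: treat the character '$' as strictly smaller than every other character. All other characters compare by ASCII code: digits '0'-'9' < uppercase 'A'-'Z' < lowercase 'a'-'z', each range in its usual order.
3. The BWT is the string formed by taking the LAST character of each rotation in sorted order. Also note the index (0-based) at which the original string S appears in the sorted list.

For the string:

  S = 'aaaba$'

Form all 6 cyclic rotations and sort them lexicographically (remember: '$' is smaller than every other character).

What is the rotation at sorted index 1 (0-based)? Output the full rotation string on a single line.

Answer: a$aaab

Derivation:
All 6 rotations (rotation i = S[i:]+S[:i]):
  rot[0] = aaaba$
  rot[1] = aaba$a
  rot[2] = aba$aa
  rot[3] = ba$aaa
  rot[4] = a$aaab
  rot[5] = $aaaba
Sorted (with $ < everything):
  sorted[0] = $aaaba
  sorted[1] = a$aaab
  sorted[2] = aaaba$
  sorted[3] = aaba$a
  sorted[4] = aba$aa
  sorted[5] = ba$aaa
sorted[1] = a$aaab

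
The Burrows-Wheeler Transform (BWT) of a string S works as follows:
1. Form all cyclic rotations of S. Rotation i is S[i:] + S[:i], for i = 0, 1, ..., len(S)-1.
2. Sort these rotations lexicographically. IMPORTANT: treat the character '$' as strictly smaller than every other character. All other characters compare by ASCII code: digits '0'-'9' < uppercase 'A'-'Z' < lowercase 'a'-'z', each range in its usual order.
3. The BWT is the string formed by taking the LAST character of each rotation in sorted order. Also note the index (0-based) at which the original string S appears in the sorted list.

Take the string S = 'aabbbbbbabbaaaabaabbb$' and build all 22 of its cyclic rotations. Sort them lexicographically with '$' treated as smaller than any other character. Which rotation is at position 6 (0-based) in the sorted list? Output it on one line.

Answer: abaabbb$aabbbbbbabbaaa

Derivation:
All 22 rotations (rotation i = S[i:]+S[:i]):
  rot[0] = aabbbbbbabbaaaabaabbb$
  rot[1] = abbbbbbabbaaaabaabbb$a
  rot[2] = bbbbbbabbaaaabaabbb$aa
  rot[3] = bbbbbabbaaaabaabbb$aab
  rot[4] = bbbbabbaaaabaabbb$aabb
  rot[5] = bbbabbaaaabaabbb$aabbb
  rot[6] = bbabbaaaabaabbb$aabbbb
  rot[7] = babbaaaabaabbb$aabbbbb
  rot[8] = abbaaaabaabbb$aabbbbbb
  rot[9] = bbaaaabaabbb$aabbbbbba
  rot[10] = baaaabaabbb$aabbbbbbab
  rot[11] = aaaabaabbb$aabbbbbbabb
  rot[12] = aaabaabbb$aabbbbbbabba
  rot[13] = aabaabbb$aabbbbbbabbaa
  rot[14] = abaabbb$aabbbbbbabbaaa
  rot[15] = baabbb$aabbbbbbabbaaaa
  rot[16] = aabbb$aabbbbbbabbaaaab
  rot[17] = abbb$aabbbbbbabbaaaaba
  rot[18] = bbb$aabbbbbbabbaaaabaa
  rot[19] = bb$aabbbbbbabbaaaabaab
  rot[20] = b$aabbbbbbabbaaaabaabb
  rot[21] = $aabbbbbbabbaaaabaabbb
Sorted (with $ < everything):
  sorted[0] = $aabbbbbbabbaaaabaabbb
  sorted[1] = aaaabaabbb$aabbbbbbabb
  sorted[2] = aaabaabbb$aabbbbbbabba
  sorted[3] = aabaabbb$aabbbbbbabbaa
  sorted[4] = aabbb$aabbbbbbabbaaaab
  sorted[5] = aabbbbbbabbaaaabaabbb$
  sorted[6] = abaabbb$aabbbbbbabbaaa
  sorted[7] = abbaaaabaabbb$aabbbbbb
  sorted[8] = abbb$aabbbbbbabbaaaaba
  sorted[9] = abbbbbbabbaaaabaabbb$a
  sorted[10] = b$aabbbbbbabbaaaabaabb
  sorted[11] = baaaabaabbb$aabbbbbbab
  sorted[12] = baabbb$aabbbbbbabbaaaa
  sorted[13] = babbaaaabaabbb$aabbbbb
  sorted[14] = bb$aabbbbbbabbaaaabaab
  sorted[15] = bbaaaabaabbb$aabbbbbba
  sorted[16] = bbabbaaaabaabbb$aabbbb
  sorted[17] = bbb$aabbbbbbabbaaaabaa
  sorted[18] = bbbabbaaaabaabbb$aabbb
  sorted[19] = bbbbabbaaaabaabbb$aabb
  sorted[20] = bbbbbabbaaaabaabbb$aab
  sorted[21] = bbbbbbabbaaaabaabbb$aa
sorted[6] = abaabbb$aabbbbbbabbaaa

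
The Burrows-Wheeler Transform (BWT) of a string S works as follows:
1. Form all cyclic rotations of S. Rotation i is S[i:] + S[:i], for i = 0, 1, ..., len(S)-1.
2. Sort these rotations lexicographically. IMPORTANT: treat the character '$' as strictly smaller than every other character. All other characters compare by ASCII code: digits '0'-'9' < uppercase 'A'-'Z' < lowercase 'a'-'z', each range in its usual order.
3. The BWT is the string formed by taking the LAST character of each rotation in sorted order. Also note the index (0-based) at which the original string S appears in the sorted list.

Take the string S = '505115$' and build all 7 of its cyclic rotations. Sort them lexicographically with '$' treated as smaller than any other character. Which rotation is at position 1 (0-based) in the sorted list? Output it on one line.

All 7 rotations (rotation i = S[i:]+S[:i]):
  rot[0] = 505115$
  rot[1] = 05115$5
  rot[2] = 5115$50
  rot[3] = 115$505
  rot[4] = 15$5051
  rot[5] = 5$50511
  rot[6] = $505115
Sorted (with $ < everything):
  sorted[0] = $505115
  sorted[1] = 05115$5
  sorted[2] = 115$505
  sorted[3] = 15$5051
  sorted[4] = 5$50511
  sorted[5] = 505115$
  sorted[6] = 5115$50
sorted[1] = 05115$5

Answer: 05115$5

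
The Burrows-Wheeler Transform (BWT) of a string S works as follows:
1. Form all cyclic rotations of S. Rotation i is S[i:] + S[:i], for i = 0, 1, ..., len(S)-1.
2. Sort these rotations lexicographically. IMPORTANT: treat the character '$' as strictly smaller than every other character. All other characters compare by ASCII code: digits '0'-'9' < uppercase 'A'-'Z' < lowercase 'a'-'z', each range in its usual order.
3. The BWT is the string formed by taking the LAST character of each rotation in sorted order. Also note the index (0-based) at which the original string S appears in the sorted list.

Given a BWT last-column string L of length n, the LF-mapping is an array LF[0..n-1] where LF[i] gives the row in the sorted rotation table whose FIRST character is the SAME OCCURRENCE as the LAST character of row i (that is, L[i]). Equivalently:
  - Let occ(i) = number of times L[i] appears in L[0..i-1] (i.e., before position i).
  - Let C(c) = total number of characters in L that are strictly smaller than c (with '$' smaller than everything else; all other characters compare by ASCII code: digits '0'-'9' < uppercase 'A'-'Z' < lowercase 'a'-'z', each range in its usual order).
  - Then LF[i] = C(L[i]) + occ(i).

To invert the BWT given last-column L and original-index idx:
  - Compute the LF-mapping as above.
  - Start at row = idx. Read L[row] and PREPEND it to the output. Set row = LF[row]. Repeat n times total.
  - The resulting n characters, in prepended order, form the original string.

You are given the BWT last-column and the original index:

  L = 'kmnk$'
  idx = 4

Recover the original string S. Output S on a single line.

Answer: nkmk$

Derivation:
LF mapping: 1 3 4 2 0
Walk LF starting at row 4, prepending L[row]:
  step 1: row=4, L[4]='$', prepend. Next row=LF[4]=0
  step 2: row=0, L[0]='k', prepend. Next row=LF[0]=1
  step 3: row=1, L[1]='m', prepend. Next row=LF[1]=3
  step 4: row=3, L[3]='k', prepend. Next row=LF[3]=2
  step 5: row=2, L[2]='n', prepend. Next row=LF[2]=4
Reversed output: nkmk$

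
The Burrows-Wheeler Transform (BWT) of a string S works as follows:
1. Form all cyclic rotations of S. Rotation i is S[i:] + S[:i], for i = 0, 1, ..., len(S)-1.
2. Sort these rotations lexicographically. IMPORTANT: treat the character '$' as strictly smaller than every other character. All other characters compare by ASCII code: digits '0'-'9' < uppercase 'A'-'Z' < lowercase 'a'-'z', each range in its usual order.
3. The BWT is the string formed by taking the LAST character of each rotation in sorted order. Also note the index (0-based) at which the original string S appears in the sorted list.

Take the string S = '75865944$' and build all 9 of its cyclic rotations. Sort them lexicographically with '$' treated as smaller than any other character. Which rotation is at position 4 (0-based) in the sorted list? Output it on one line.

All 9 rotations (rotation i = S[i:]+S[:i]):
  rot[0] = 75865944$
  rot[1] = 5865944$7
  rot[2] = 865944$75
  rot[3] = 65944$758
  rot[4] = 5944$7586
  rot[5] = 944$75865
  rot[6] = 44$758659
  rot[7] = 4$7586594
  rot[8] = $75865944
Sorted (with $ < everything):
  sorted[0] = $75865944
  sorted[1] = 4$7586594
  sorted[2] = 44$758659
  sorted[3] = 5865944$7
  sorted[4] = 5944$7586
  sorted[5] = 65944$758
  sorted[6] = 75865944$
  sorted[7] = 865944$75
  sorted[8] = 944$75865
sorted[4] = 5944$7586

Answer: 5944$7586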